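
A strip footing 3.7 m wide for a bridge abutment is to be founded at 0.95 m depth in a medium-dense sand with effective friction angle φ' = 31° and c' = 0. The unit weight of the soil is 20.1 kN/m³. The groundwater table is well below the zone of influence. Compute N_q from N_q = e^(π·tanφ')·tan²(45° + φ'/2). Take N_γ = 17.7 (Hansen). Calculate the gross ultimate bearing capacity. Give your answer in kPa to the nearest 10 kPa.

tan31° = 0.6009, so N_q = e^(π×0.6009)·tan²(60.5°) = 6.604 × 3.124 = 20.63.
Effective surcharge at the founding depth q = γ·D_f = 20.1 × 0.95 = 19.095 kPa.
q_ult = q·N_q + 0.5·γ·B·N_γ
     = 19.095 × 20.631 + 0.5 × 20.1 × 3.7 × 17.7
     = 393.94 + 658.17 = 1052.1 kPa.

q_ult ≈ 1050 kPa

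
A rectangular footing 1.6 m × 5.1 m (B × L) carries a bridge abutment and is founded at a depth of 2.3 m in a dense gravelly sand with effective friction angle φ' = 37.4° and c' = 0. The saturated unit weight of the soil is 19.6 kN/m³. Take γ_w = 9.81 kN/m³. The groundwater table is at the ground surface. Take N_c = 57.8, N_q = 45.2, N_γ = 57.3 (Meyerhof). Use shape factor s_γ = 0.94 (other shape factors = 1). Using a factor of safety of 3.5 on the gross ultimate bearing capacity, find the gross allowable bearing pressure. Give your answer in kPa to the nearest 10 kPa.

With the water table at the surface the whole profile is submerged: γ' = 19.6 − 9.81 = 9.79 kN/m³, so q = γ'·D_f = 22.517 kPa; the same γ' applies in the ½γBN_γ term.
q_ult = q·N_q + 0.5·γ·B·N_γ·s_γ
     = 22.517 × 45.2 + 0.5 × 9.79 × 1.6 × 57.3 × 0.94
     = 1017.8 + 421.85 = 1439.6 kPa.
q_all = 1439.6 / 3.5 = 411.32 kPa.

q_all ≈ 410 kPa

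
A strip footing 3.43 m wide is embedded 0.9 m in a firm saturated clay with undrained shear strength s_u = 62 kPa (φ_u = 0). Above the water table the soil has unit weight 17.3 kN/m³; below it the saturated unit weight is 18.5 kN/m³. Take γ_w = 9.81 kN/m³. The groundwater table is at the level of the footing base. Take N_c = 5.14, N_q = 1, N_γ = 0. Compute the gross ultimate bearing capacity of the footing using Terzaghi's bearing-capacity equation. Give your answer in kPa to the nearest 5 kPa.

q_ult ≈ 335 kPa

q = γ·D_f = 17.3 × 0.9 = 15.57 kPa.
c·N_c = 62 × 5.14 = 318.68 kPa
q·N_q = 15.57 × 1 = 15.57 kPa
q_ult = 318.68 + 15.57 = 334.25 kPa.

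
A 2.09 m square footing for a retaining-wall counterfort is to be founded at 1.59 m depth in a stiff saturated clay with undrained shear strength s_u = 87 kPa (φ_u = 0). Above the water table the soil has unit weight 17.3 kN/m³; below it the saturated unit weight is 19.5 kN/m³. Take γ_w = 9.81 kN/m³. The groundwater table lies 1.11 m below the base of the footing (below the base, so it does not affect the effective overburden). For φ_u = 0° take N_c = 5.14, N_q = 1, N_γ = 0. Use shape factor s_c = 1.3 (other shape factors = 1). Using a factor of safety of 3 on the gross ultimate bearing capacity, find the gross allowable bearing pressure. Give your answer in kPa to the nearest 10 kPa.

q = γ·D_f = 17.3 × 1.59 = 27.507 kPa.
c·N_c·s_c = 87 × 5.14 × 1.3 = 581.33 kPa
q·N_q = 27.507 × 1 = 27.507 kPa
q_ult = 581.33 + 27.507 = 608.84 kPa.
q_all = 608.84 / 3 = 202.95 kPa.

q_all ≈ 200 kPa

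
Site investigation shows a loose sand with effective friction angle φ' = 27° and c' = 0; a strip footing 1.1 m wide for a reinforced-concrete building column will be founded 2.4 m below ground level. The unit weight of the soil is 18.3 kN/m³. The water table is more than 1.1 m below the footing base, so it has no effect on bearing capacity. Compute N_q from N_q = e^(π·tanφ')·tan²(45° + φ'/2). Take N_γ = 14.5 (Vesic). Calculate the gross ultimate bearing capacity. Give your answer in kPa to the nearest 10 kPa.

q_ult ≈ 730 kPa

tan27° = 0.5095, so N_q = e^(π×0.5095)·tan²(58.5°) = 4.957 × 2.663 = 13.2.
Overburden at base level: q = 18.3 × 2.4 = 43.92 kPa.
Surcharge term q·N_q = 43.92 × 13.199 = 579.71 kPa; self-weight term 0.5·γ·B·N_γ = 0.5 × 18.3 × 1.1 × 14.5 = 145.94 kPa.
q_ult = 579.71 + 145.94 = 725.65 kPa.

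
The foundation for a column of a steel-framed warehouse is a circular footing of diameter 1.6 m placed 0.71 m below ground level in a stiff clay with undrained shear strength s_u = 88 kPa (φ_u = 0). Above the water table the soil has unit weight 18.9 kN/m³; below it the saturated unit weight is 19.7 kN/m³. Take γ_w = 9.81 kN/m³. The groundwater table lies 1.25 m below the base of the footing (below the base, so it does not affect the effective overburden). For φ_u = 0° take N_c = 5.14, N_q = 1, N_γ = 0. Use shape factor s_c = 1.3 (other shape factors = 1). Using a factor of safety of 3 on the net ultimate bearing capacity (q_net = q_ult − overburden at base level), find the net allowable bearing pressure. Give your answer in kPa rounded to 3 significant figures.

Overburden at base level: q = 18.9 × 0.71 = 13.419 kPa.
Cohesion term c·N_c·s_c = 88 × 5.14 × 1.3 = 588.02 kPa; surcharge term q·N_q = 13.419 × 1 = 13.419 kPa.
q_ult = 588.02 + 13.419 = 601.43 kPa.
q_net = 601.43 − 13.419 = 588.02 kPa.
q_all(net) = 588.02 / 3 = 196.01 kPa.

q_all(net) ≈ 196 kPa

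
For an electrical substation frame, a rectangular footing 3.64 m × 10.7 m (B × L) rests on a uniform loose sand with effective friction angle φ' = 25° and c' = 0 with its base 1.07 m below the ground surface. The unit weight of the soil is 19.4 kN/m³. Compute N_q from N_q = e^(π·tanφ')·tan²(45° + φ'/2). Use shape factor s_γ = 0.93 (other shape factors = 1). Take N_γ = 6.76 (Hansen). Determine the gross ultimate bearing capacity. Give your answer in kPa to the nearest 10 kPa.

tan25° = 0.4663, so N_q = e^(π×0.4663)·tan²(57.5°) = 4.327 × 2.464 = 10.66.
Overburden at base level: q = 19.4 × 1.07 = 20.758 kPa.
Surcharge term q·N_q = 20.758 × 10.662 = 221.32 kPa; self-weight term 0.5·γ·B·N_γ·s_γ = 0.5 × 19.4 × 3.64 × 6.76 × 0.93 = 221.97 kPa.
q_ult = 221.32 + 221.97 = 443.3 kPa.

q_ult ≈ 440 kPa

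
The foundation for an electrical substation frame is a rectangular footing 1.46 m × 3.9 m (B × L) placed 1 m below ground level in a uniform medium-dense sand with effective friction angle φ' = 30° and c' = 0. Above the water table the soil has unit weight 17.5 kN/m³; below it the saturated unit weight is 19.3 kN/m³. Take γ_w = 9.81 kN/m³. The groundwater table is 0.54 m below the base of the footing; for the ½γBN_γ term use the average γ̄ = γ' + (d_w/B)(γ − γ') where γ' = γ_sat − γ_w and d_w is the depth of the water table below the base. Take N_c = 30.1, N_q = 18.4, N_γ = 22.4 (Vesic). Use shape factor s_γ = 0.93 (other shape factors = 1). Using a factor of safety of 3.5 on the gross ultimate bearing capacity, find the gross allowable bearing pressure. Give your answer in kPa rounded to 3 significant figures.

q = γ·D_f = 17.5 × 1 = 17.5 kPa.
γ' = 9.49 kN/m³; averaging over the depth B below the base, γ̄ = γ' + (d_w/B)(γ − γ') = 12.453 kN/m³.
q·N_q = 17.5 × 18.4 = 322 kPa
0.5·γ·B·N_γ·s_γ = 0.5 × 12.453 × 1.46 × 22.4 × 0.93 = 189.37 kPa
q_ult = 322 + 189.37 = 511.37 kPa.
q_all = 511.37 / 3.5 = 146.11 kPa.

q_all ≈ 146 kPa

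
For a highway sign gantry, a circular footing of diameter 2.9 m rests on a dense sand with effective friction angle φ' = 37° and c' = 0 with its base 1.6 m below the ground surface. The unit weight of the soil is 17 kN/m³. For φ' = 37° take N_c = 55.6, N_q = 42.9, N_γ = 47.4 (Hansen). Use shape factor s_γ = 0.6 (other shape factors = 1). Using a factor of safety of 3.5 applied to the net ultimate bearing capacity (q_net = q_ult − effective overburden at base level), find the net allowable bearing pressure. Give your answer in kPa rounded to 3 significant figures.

q_all(net) ≈ 526 kPa

q = γ·D_f = 17 × 1.6 = 27.2 kPa.
q·N_q = 27.2 × 42.9 = 1166.9 kPa
0.5·γ·B·N_γ·s_γ = 0.5 × 17 × 2.9 × 47.4 × 0.6 = 701.05 kPa
q_ult = 1166.9 + 701.05 = 1867.9 kPa.
Net ultimate: q_net = 1867.9 − 27.2 = 1840.7 kPa.
q_all(net) = 1840.7 / 3.5 = 525.92 kPa.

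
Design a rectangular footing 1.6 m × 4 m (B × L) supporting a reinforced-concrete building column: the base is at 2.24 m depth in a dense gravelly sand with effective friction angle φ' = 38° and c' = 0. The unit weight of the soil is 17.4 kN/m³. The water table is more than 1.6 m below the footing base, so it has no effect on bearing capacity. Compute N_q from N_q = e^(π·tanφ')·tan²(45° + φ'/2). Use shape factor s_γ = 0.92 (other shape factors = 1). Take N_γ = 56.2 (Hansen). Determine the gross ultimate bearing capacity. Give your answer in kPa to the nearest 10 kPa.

tan38° = 0.7813, so N_q = e^(π×0.7813)·tan²(64°) = 11.64 × 4.204 = 48.93.
q = γ·D_f = 17.4 × 2.24 = 38.976 kPa.
q·N_q = 38.976 × 48.933 = 1907.2 kPa
0.5·γ·B·N_γ·s_γ = 0.5 × 17.4 × 1.6 × 56.2 × 0.92 = 719.72 kPa
q_ult = 1907.2 + 719.72 = 2626.9 kPa.

q_ult ≈ 2630 kPa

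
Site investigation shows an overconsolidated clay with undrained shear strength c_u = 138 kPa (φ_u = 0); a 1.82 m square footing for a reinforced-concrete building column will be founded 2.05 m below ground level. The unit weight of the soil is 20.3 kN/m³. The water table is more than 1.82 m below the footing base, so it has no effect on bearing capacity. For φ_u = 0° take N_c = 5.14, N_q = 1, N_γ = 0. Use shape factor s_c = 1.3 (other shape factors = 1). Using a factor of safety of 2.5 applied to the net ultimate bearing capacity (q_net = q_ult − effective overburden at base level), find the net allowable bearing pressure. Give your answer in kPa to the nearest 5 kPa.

Effective surcharge at the founding depth q = γ·D_f = 20.3 × 2.05 = 41.615 kPa.
q_ult = c·N_c·s_c + q·N_q
     = 138 × 5.14 × 1.3 + 41.615 × 1
     = 922.12 + 41.615 = 963.73 kPa.
Net ultimate: q_net = 963.73 − 41.615 = 922.12 kPa.
q_all(net) = 922.12 / 2.5 = 368.85 kPa.

q_all(net) ≈ 370 kPa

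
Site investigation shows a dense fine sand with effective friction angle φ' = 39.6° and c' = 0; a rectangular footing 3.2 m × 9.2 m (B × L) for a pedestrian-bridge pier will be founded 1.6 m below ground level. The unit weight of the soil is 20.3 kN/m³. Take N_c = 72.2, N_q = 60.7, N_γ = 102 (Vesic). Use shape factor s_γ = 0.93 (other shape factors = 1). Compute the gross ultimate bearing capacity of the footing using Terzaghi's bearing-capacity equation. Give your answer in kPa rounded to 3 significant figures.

q_ult ≈ 5050 kPa

Effective surcharge at the founding depth q = γ·D_f = 20.3 × 1.6 = 32.48 kPa.
q_ult = q·N_q + 0.5·γ·B·N_γ·s_γ
     = 32.48 × 60.7 + 0.5 × 20.3 × 3.2 × 102 × 0.93
     = 1971.5 + 3081.1 = 5052.6 kPa.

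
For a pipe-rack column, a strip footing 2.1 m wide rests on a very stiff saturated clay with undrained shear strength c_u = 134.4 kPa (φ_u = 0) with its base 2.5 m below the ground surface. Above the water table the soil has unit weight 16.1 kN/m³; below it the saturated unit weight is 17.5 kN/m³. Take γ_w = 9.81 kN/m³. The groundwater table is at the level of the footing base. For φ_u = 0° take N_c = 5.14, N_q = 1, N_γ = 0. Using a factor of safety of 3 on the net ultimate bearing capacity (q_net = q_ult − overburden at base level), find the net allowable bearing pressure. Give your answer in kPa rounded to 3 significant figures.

q_all(net) ≈ 230 kPa

q = γ·D_f = 16.1 × 2.5 = 40.25 kPa.
c·N_c = 134.4 × 5.14 = 690.82 kPa
q·N_q = 40.25 × 1 = 40.25 kPa
q_ult = 690.82 + 40.25 = 731.07 kPa.
q_net = 731.07 − 40.25 = 690.82 kPa.
q_all(net) = 690.82 / 3 = 230.27 kPa.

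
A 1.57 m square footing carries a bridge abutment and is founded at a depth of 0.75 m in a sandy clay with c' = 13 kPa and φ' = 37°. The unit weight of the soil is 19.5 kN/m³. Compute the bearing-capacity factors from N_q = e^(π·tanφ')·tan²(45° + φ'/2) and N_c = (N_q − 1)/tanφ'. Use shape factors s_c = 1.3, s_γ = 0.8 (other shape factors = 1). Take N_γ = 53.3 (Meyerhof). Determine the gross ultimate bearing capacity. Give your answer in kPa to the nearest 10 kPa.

tan37° = 0.7536, so N_q = e^(π×0.7536)·tan²(63.5°) = 10.669 × 4.023 = 42.92.
N_c = (42.92 − 1)/tan37° = 55.63.
Overburden at base level: q = 19.5 × 0.75 = 14.625 kPa.
Cohesion term c·N_c·s_c = 13 × 55.63 × 1.3 = 940.14 kPa; surcharge term q·N_q = 14.625 × 42.92 = 627.7 kPa; self-weight term 0.5·γ·B·N_γ·s_γ = 0.5 × 19.5 × 1.57 × 53.3 × 0.8 = 652.71 kPa.
q_ult = 940.14 + 627.7 + 652.71 = 2220.6 kPa.

q_ult ≈ 2220 kPa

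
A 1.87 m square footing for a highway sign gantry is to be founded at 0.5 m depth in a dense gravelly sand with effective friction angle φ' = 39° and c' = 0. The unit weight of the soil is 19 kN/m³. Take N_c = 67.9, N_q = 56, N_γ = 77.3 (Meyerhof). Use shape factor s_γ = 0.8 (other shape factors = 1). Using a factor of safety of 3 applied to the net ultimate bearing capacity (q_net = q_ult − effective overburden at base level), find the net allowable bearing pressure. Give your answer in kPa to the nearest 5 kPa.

Overburden at base level: q = 19 × 0.5 = 9.5 kPa.
Surcharge term q·N_q = 9.5 × 56 = 532 kPa; self-weight term 0.5·γ·B·N_γ·s_γ = 0.5 × 19 × 1.87 × 77.3 × 0.8 = 1098.6 kPa.
q_ult = 532 + 1098.6 = 1630.6 kPa.
Net ultimate: q_net = 1630.6 − 9.5 = 1621.1 kPa.
q_all(net) = 1621.1 / 3 = 540.36 kPa.

q_all(net) ≈ 540 kPa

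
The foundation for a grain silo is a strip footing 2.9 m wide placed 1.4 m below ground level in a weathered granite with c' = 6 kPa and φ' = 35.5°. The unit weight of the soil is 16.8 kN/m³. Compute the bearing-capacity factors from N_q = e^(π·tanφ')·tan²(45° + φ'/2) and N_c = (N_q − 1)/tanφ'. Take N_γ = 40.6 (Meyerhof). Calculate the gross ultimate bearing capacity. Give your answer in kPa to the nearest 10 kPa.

q_ult ≈ 2110 kPa

tan35.5° = 0.7133, so N_q = e^(π×0.7133)·tan²(62.75°) = 9.402 × 3.77 = 35.44.
N_c = (35.44 − 1)/tan35.5° = 48.29.
Effective surcharge at the founding depth q = γ·D_f = 16.8 × 1.4 = 23.52 kPa.
q_ult = c·N_c + q·N_q + 0.5·γ·B·N_γ
     = 6 × 48.287 + 23.52 × 35.443 + 0.5 × 16.8 × 2.9 × 40.6
     = 289.72 + 833.62 + 989.02 = 2112.4 kPa.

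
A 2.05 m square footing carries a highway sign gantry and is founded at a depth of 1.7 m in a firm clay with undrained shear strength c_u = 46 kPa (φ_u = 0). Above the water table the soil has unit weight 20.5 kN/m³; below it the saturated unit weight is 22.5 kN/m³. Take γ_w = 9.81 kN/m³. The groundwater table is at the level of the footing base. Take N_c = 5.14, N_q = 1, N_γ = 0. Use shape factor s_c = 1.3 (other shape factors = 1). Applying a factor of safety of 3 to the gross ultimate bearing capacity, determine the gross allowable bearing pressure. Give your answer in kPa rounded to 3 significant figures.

q_all ≈ 114 kPa

Overburden at base level: q = 20.5 × 1.7 = 34.85 kPa.
Cohesion term c·N_c·s_c = 46 × 5.14 × 1.3 = 307.37 kPa; surcharge term q·N_q = 34.85 × 1 = 34.85 kPa.
q_ult = 307.37 + 34.85 = 342.22 kPa.
q_all = q_ult / FS = 342.22 / 3 = 114.07 kPa.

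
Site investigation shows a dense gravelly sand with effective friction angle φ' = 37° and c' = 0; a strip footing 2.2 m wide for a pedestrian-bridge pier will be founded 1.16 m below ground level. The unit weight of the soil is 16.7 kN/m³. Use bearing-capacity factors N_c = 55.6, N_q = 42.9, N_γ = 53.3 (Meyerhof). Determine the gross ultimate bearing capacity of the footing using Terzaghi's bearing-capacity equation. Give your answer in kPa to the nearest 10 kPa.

Effective surcharge at the founding depth q = γ·D_f = 16.7 × 1.16 = 19.372 kPa.
q_ult = q·N_q + 0.5·γ·B·N_γ
     = 19.372 × 42.9 + 0.5 × 16.7 × 2.2 × 53.3
     = 831.06 + 979.12 = 1810.2 kPa.

q_ult ≈ 1810 kPa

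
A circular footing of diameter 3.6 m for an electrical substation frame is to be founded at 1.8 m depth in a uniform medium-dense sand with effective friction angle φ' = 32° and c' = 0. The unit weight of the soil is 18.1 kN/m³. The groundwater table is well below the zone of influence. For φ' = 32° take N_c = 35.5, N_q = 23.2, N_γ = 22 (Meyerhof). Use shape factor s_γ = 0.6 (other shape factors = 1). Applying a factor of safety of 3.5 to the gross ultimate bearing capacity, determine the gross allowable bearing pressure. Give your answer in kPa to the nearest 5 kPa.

q_all ≈ 340 kPa

Overburden at base level: q = 18.1 × 1.8 = 32.58 kPa.
Surcharge term q·N_q = 32.58 × 23.2 = 755.86 kPa; self-weight term 0.5·γ·B·N_γ·s_γ = 0.5 × 18.1 × 3.6 × 22 × 0.6 = 430.06 kPa.
q_ult = 755.86 + 430.06 = 1185.9 kPa.
q_all = q_ult / FS = 1185.9 / 3.5 = 338.83 kPa.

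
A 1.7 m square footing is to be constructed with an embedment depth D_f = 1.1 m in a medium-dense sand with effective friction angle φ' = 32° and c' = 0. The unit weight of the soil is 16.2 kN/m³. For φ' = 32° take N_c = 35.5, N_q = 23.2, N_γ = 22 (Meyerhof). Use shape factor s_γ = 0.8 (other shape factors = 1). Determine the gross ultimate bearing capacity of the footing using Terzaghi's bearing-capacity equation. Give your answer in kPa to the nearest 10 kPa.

Effective surcharge at the founding depth q = γ·D_f = 16.2 × 1.1 = 17.82 kPa.
q_ult = q·N_q + 0.5·γ·B·N_γ·s_γ
     = 17.82 × 23.2 + 0.5 × 16.2 × 1.7 × 22 × 0.8
     = 413.42 + 242.35 = 655.78 kPa.

q_ult ≈ 660 kPa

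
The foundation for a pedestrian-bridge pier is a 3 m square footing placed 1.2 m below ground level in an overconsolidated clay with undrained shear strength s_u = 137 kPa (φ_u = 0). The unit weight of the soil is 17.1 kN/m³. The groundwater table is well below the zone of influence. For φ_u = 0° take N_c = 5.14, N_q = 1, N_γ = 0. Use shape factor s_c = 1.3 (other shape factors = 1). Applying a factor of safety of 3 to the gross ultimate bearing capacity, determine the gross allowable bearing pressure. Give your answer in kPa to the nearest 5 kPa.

q_all ≈ 310 kPa

Effective surcharge at the founding depth q = γ·D_f = 17.1 × 1.2 = 20.52 kPa.
q_ult = c·N_c·s_c + q·N_q
     = 137 × 5.14 × 1.3 + 20.52 × 1
     = 915.43 + 20.52 = 935.95 kPa.
q_all = q_ult / FS = 935.95 / 3 = 311.98 kPa.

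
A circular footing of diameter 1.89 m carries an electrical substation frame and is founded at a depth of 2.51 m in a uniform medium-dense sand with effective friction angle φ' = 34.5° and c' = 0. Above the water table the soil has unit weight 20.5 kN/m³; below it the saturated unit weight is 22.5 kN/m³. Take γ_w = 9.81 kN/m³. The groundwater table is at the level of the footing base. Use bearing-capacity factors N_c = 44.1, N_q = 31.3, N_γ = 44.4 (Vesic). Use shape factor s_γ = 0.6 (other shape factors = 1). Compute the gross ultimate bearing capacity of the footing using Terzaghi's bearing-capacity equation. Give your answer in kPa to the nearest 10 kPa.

q = γ·D_f = 20.5 × 2.51 = 51.455 kPa.
For the ½γBN_γ term take γ' = 22.5 − 9.81 = 12.69 kN/m³ (soil below base is submerged).
q·N_q = 51.455 × 31.3 = 1610.5 kPa
0.5·γ·B·N_γ·s_γ = 0.5 × 12.69 × 1.89 × 44.4 × 0.6 = 319.47 kPa
q_ult = 1610.5 + 319.47 = 1930 kPa.

q_ult ≈ 1930 kPa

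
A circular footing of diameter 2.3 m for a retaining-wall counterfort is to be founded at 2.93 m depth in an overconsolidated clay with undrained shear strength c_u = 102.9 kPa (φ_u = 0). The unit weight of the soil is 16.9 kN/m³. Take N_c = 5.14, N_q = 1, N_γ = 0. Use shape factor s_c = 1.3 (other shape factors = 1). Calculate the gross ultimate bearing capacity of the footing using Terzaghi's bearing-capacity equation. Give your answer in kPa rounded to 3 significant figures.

Effective surcharge at the founding depth q = γ·D_f = 16.9 × 2.93 = 49.517 kPa.
q_ult = c·N_c·s_c + q·N_q
     = 102.9 × 5.14 × 1.3 + 49.517 × 1
     = 687.58 + 49.517 = 737.09 kPa.

q_ult ≈ 737 kPa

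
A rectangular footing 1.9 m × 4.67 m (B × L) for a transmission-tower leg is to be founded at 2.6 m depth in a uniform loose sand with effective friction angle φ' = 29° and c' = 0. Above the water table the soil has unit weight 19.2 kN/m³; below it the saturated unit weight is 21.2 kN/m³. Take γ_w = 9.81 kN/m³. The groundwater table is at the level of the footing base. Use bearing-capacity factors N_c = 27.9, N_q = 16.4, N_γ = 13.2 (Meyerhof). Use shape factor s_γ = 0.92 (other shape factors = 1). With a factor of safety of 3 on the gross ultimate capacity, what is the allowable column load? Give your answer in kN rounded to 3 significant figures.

P_all ≈ 2810 kN

q = γ·D_f = 19.2 × 2.6 = 49.92 kPa.
For the ½γBN_γ term take γ' = 21.2 − 9.81 = 11.39 kN/m³ (soil below base is submerged).
q·N_q = 49.92 × 16.4 = 818.69 kPa
0.5·γ·B·N_γ·s_γ = 0.5 × 11.39 × 1.9 × 13.2 × 0.92 = 131.4 kPa
q_ult = 818.69 + 131.4 = 950.09 kPa.
Gross allowable pressure q_all = 950.09 / 3 = 316.7 kPa.
Footing area = 8.873 m², so allowable column load = 316.7 × 8.873 = 2810.1 kN.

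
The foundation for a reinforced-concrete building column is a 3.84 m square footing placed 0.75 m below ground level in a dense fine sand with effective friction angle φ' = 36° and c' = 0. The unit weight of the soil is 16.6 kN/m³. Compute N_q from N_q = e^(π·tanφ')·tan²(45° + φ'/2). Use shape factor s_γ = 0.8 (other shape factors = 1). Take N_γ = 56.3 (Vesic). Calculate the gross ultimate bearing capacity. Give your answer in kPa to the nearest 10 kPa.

tan36° = 0.7265, so N_q = e^(π×0.7265)·tan²(63°) = 9.801 × 3.852 = 37.75.
Effective surcharge at the founding depth q = γ·D_f = 16.6 × 0.75 = 12.45 kPa.
q_ult = q·N_q + 0.5·γ·B·N_γ·s_γ
     = 12.45 × 37.752 + 0.5 × 16.6 × 3.84 × 56.3 × 0.8
     = 470.02 + 1435.5 = 1905.5 kPa.

q_ult ≈ 1910 kPa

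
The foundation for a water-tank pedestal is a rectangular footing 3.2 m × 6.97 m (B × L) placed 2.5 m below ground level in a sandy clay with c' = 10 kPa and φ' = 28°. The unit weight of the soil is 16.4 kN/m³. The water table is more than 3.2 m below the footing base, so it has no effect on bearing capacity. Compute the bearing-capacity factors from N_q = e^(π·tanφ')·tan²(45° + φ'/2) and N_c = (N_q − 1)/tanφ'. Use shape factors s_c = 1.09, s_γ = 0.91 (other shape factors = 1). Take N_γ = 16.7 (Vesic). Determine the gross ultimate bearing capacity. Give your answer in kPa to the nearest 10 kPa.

q_ult ≈ 1280 kPa

tan28° = 0.5317, so N_q = e^(π×0.5317)·tan²(59°) = 5.314 × 2.77 = 14.72.
N_c = (14.72 − 1)/tan28° = 25.8.
Effective surcharge at the founding depth q = γ·D_f = 16.4 × 2.5 = 41 kPa.
q_ult = c·N_c·s_c + q·N_q + 0.5·γ·B·N_γ·s_γ
     = 10 × 25.803 × 1.09 + 41 × 14.72 + 0.5 × 16.4 × 3.2 × 16.7 × 0.91
     = 281.26 + 603.52 + 398.77 = 1283.5 kPa.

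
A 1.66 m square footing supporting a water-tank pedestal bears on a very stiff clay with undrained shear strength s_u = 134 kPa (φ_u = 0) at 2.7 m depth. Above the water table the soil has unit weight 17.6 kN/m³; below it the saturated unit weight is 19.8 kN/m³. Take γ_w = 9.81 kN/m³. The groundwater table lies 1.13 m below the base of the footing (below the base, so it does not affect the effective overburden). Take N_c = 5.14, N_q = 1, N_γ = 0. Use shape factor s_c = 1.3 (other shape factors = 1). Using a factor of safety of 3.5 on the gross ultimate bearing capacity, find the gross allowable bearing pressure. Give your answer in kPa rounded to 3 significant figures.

Overburden at base level: q = 17.6 × 2.7 = 47.52 kPa.
Cohesion term c·N_c·s_c = 134 × 5.14 × 1.3 = 895.39 kPa; surcharge term q·N_q = 47.52 × 1 = 47.52 kPa.
q_ult = 895.39 + 47.52 = 942.91 kPa.
q_all = 942.91 / 3.5 = 269.4 kPa.

q_all ≈ 269 kPa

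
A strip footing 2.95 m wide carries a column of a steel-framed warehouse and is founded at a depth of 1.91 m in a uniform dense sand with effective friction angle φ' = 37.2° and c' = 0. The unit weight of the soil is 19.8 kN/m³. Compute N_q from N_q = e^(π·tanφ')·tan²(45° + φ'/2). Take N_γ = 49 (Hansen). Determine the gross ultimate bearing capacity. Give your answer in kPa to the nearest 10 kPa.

tan37.2° = 0.759, so N_q = e^(π×0.759)·tan²(63.6°) = 10.855 × 4.058 = 44.05.
q = γ·D_f = 19.8 × 1.91 = 37.818 kPa.
q·N_q = 37.818 × 44.05 = 1665.9 kPa
0.5·γ·B·N_γ = 0.5 × 19.8 × 2.95 × 49 = 1431 kPa
q_ult = 1665.9 + 1431 = 3096.9 kPa.

q_ult ≈ 3100 kPa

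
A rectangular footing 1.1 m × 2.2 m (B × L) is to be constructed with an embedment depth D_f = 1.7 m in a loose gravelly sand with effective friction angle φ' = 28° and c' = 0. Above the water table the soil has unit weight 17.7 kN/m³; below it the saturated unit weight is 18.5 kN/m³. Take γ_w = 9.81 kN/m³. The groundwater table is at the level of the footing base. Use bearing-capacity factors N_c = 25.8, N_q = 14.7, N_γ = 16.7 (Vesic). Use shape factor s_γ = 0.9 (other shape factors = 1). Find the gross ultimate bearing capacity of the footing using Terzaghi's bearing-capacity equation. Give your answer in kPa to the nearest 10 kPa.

Effective surcharge at the founding depth q = γ·D_f = 17.7 × 1.7 = 30.09 kPa.
The water table coincides with the base, so in the self-weight term γ → γ' = 8.69 kN/m³.
q_ult = q·N_q + 0.5·γ·B·N_γ·s_γ
     = 30.09 × 14.7 + 0.5 × 8.69 × 1.1 × 16.7 × 0.9
     = 442.32 + 71.836 = 514.16 kPa.

q_ult ≈ 510 kPa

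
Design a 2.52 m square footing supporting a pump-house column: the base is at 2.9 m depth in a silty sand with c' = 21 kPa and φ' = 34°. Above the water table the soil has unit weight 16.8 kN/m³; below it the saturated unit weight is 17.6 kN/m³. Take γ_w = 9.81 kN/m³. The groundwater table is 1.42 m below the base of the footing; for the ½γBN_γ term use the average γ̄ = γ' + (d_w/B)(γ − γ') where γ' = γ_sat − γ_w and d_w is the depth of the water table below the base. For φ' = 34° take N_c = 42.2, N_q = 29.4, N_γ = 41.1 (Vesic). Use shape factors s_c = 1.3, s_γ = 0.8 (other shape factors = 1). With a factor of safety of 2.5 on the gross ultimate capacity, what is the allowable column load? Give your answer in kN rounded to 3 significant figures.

Overburden at base level: q = 16.8 × 2.9 = 48.72 kPa.
The water table is 1.42 m below the base (< B = 2.52 m), so the ½γBN_γ term uses γ̄ = γ' + (d_w/B)(γ − γ') = 7.79 + (1.42/2.52)(16.8 − 7.79) = 12.867 kN/m³.
Cohesion term c·N_c·s_c = 21 × 42.2 × 1.3 = 1152.1 kPa; surcharge term q·N_q = 48.72 × 29.4 = 1432.4 kPa; self-weight term 0.5·γ·B·N_γ·s_γ = 0.5 × 12.867 × 2.52 × 41.1 × 0.8 = 533.07 kPa.
q_ult = 1152.1 + 1432.4 + 533.07 = 3117.5 kPa.
Gross allowable pressure q_all = 3117.5 / 2.5 = 1247 kPa.
Footing area = 6.3504 m², so allowable column load = 1247 × 6.3504 = 7918.9 kN.

P_all ≈ 7920 kN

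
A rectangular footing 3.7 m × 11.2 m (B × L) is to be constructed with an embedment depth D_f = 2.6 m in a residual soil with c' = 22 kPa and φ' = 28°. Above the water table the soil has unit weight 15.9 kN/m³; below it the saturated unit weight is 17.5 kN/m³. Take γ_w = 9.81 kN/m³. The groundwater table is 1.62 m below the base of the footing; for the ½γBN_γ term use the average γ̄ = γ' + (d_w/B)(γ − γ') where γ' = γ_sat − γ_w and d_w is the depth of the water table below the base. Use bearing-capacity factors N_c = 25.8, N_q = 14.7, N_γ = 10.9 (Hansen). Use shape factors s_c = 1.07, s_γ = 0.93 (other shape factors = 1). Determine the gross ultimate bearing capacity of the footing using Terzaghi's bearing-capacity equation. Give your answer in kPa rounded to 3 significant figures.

q_ult ≈ 1430 kPa

Overburden at base level: q = 15.9 × 2.6 = 41.34 kPa.
The water table is 1.62 m below the base (< B = 3.7 m), so the ½γBN_γ term uses γ̄ = γ' + (d_w/B)(γ − γ') = 7.69 + (1.62/3.7)(15.9 − 7.69) = 11.285 kN/m³.
Cohesion term c·N_c·s_c = 22 × 25.8 × 1.07 = 607.33 kPa; surcharge term q·N_q = 41.34 × 14.7 = 607.7 kPa; self-weight term 0.5·γ·B·N_γ·s_γ = 0.5 × 11.285 × 3.7 × 10.9 × 0.93 = 211.63 kPa.
q_ult = 607.33 + 607.7 + 211.63 = 1426.7 kPa.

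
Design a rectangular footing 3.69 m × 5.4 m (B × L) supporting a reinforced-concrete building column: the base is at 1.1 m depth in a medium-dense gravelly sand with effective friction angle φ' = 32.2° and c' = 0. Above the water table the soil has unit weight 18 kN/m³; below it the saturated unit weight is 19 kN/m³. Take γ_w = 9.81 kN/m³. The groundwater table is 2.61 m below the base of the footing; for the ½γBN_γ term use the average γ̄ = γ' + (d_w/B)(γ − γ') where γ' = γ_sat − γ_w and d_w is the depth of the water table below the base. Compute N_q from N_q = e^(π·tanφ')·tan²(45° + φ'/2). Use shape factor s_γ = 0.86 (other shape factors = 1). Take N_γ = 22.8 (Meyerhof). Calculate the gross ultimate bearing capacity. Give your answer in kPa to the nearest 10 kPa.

q_ult ≈ 1030 kPa

tan32.2° = 0.6297, so N_q = e^(π×0.6297)·tan²(61.1°) = 7.231 × 3.282 = 23.73.
Overburden at base level: q = 18 × 1.1 = 19.8 kPa.
The water table is 2.61 m below the base (< B = 3.69 m), so the ½γBN_γ term uses γ̄ = γ' + (d_w/B)(γ − γ') = 9.19 + (2.61/3.69)(18 − 9.19) = 15.421 kN/m³.
Surcharge term q·N_q = 19.8 × 23.728 = 469.82 kPa; self-weight term 0.5·γ·B·N_γ·s_γ = 0.5 × 15.421 × 3.69 × 22.8 × 0.86 = 557.9 kPa.
q_ult = 469.82 + 557.9 = 1027.7 kPa.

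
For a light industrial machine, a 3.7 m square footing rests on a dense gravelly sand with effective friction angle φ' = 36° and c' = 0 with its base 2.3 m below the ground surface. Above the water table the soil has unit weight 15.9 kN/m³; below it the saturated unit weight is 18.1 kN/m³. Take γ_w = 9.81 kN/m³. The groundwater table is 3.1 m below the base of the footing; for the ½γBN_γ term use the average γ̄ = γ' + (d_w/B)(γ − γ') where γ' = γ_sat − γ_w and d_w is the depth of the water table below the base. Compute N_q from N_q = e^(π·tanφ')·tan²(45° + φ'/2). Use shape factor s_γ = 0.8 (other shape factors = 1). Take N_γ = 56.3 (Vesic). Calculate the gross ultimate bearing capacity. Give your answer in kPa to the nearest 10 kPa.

tan36° = 0.7265, so N_q = e^(π×0.7265)·tan²(63°) = 9.801 × 3.852 = 37.75.
Effective surcharge at the founding depth q = γ·D_f = 15.9 × 2.3 = 36.57 kPa.
With d_w = 3.1 m < B, γ̄ = 8.29 + (3.1/3.7) × (15.9 − 8.29) = 14.666 kN/m³.
q_ult = q·N_q + 0.5·γ·B·N_γ·s_γ
     = 36.57 × 37.752 + 0.5 × 14.666 × 3.7 × 56.3 × 0.8
     = 1380.6 + 1222 = 2602.6 kPa.

q_ult ≈ 2600 kPa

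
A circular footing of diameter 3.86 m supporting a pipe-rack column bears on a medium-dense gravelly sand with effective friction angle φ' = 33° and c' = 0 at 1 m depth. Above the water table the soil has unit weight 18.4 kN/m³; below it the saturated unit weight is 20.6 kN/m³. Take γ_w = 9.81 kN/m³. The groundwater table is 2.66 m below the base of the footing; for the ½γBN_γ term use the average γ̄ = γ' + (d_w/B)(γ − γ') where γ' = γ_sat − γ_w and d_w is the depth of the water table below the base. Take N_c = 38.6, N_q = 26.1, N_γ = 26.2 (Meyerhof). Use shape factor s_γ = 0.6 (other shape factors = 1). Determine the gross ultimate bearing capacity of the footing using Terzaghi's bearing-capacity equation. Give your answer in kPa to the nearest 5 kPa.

q = γ·D_f = 18.4 × 1 = 18.4 kPa.
γ' = 10.79 kN/m³; averaging over the depth B below the base, γ̄ = γ' + (d_w/B)(γ − γ') = 16.034 kN/m³.
q·N_q = 18.4 × 26.1 = 480.24 kPa
0.5·γ·B·N_γ·s_γ = 0.5 × 16.034 × 3.86 × 26.2 × 0.6 = 486.47 kPa
q_ult = 480.24 + 486.47 = 966.71 kPa.

q_ult ≈ 965 kPa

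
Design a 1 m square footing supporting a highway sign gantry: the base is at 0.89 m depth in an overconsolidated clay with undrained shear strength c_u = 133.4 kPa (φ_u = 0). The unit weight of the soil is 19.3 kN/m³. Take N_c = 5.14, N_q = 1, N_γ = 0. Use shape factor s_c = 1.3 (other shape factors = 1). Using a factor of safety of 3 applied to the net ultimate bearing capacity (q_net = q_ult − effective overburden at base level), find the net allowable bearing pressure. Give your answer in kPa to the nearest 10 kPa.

Overburden at base level: q = 19.3 × 0.89 = 17.177 kPa.
Cohesion term c·N_c·s_c = 133.4 × 5.14 × 1.3 = 891.38 kPa; surcharge term q·N_q = 17.177 × 1 = 17.177 kPa.
q_ult = 891.38 + 17.177 = 908.56 kPa.
Net ultimate: q_net = 908.56 − 17.177 = 891.38 kPa.
q_all(net) = 891.38 / 3 = 297.13 kPa.

q_all(net) ≈ 300 kPa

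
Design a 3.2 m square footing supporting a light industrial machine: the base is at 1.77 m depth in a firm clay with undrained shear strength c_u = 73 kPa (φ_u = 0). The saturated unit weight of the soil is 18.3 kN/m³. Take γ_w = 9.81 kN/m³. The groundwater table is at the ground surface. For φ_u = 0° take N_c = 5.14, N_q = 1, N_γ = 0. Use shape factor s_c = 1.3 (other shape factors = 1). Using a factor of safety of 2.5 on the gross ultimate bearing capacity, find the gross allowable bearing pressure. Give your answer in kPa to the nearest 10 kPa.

With the water table at the surface the whole profile is submerged: γ' = 18.3 − 9.81 = 8.49 kN/m³, so q = γ'·D_f = 15.027 kPa.
q_ult = c·N_c·s_c + q·N_q
     = 73 × 5.14 × 1.3 + 15.027 × 1
     = 487.79 + 15.027 = 502.81 kPa.
q_all = 502.81 / 2.5 = 201.13 kPa.

q_all ≈ 200 kPa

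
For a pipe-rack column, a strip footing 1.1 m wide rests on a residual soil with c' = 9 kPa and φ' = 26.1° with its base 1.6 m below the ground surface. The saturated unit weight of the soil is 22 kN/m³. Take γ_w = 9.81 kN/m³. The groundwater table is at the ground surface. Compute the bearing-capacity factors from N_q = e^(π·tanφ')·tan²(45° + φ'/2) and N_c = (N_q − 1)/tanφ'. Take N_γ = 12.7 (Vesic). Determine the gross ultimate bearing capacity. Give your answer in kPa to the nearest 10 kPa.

q_ult ≈ 520 kPa

tan26.1° = 0.4899, so N_q = e^(π×0.4899)·tan²(58.05°) = 4.66 × 2.571 = 11.98.
N_c = (11.98 − 1)/tan26.1° = 22.42.
With the water table at the surface the whole profile is submerged: γ' = 22 − 9.81 = 12.19 kN/m³, so q = γ'·D_f = 19.504 kPa; the same γ' applies in the ½γBN_γ term.
q_ult = c·N_c + q·N_q + 0.5·γ·B·N_γ
     = 9 × 22.416 + 19.504 × 11.981 + 0.5 × 12.19 × 1.1 × 12.7
     = 201.74 + 233.69 + 85.147 = 520.58 kPa.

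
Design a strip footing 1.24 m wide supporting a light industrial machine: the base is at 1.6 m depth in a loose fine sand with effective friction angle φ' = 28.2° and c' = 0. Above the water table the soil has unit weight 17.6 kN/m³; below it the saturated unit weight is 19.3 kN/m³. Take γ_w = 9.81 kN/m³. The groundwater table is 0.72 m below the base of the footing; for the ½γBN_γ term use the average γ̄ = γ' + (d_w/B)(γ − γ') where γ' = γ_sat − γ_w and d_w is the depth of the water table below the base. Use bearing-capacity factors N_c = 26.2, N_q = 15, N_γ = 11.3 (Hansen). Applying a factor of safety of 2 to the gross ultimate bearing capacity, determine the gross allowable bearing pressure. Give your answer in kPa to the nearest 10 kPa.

q_all ≈ 260 kPa

Effective surcharge at the founding depth q = γ·D_f = 17.6 × 1.6 = 28.16 kPa.
With d_w = 0.72 m < B, γ̄ = 9.49 + (0.72/1.24) × (17.6 − 9.49) = 14.199 kN/m³.
q_ult = q·N_q + 0.5·γ·B·N_γ
     = 28.16 × 15 + 0.5 × 14.199 × 1.24 × 11.3
     = 422.4 + 99.478 = 521.88 kPa.
q_all = q_ult / FS = 521.88 / 2 = 260.94 kPa.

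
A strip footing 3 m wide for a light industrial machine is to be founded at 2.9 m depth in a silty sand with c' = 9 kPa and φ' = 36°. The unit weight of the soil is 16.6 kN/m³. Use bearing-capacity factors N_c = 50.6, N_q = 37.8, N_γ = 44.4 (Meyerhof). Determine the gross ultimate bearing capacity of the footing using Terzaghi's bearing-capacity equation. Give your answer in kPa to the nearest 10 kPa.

q_ult ≈ 3380 kPa

Effective surcharge at the founding depth q = γ·D_f = 16.6 × 2.9 = 48.14 kPa.
q_ult = c·N_c + q·N_q + 0.5·γ·B·N_γ
     = 9 × 50.6 + 48.14 × 37.8 + 0.5 × 16.6 × 3 × 44.4
     = 455.4 + 1819.7 + 1105.6 = 3380.7 kPa.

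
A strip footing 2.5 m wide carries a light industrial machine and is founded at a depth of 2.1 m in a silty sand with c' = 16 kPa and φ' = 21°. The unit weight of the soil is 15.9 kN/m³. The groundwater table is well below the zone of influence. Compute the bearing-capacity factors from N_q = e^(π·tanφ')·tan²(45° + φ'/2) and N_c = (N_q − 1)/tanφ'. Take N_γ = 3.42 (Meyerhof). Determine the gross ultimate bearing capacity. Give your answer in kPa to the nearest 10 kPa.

tan21° = 0.3839, so N_q = e^(π×0.3839)·tan²(55.5°) = 3.34 × 2.117 = 7.07.
N_c = (7.07 − 1)/tan21° = 15.81.
Effective surcharge at the founding depth q = γ·D_f = 15.9 × 2.1 = 33.39 kPa.
q_ult = c·N_c + q·N_q + 0.5·γ·B·N_γ
     = 16 × 15.815 + 33.39 × 7.0708 + 0.5 × 15.9 × 2.5 × 3.42
     = 253.04 + 236.09 + 67.972 = 557.1 kPa.

q_ult ≈ 560 kPa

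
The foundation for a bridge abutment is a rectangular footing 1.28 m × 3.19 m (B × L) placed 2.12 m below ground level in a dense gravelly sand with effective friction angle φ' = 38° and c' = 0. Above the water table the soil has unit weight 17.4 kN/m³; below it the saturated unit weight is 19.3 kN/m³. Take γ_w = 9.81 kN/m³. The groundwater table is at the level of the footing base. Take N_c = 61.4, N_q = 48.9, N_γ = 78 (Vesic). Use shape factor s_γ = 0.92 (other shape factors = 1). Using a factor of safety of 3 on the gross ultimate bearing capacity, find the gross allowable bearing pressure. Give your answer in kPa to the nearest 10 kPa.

q_all ≈ 750 kPa

Effective surcharge at the founding depth q = γ·D_f = 17.4 × 2.12 = 36.888 kPa.
The water table coincides with the base, so in the self-weight term γ → γ' = 9.49 kN/m³.
q_ult = q·N_q + 0.5·γ·B·N_γ·s_γ
     = 36.888 × 48.9 + 0.5 × 9.49 × 1.28 × 78 × 0.92
     = 1803.8 + 435.84 = 2239.7 kPa.
q_all = 2239.7 / 3 = 746.55 kPa.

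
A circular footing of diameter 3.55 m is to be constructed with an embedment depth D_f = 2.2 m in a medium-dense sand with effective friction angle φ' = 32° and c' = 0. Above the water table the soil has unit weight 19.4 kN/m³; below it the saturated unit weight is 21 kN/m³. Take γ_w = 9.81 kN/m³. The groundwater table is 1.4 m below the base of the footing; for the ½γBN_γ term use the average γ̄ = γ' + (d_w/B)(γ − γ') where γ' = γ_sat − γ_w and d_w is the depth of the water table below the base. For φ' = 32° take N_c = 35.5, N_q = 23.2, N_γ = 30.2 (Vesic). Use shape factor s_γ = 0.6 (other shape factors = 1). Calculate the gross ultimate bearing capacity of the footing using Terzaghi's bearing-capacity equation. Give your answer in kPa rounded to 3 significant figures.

q_ult ≈ 1450 kPa

Effective surcharge at the founding depth q = γ·D_f = 19.4 × 2.2 = 42.68 kPa.
With d_w = 1.4 m < B, γ̄ = 11.19 + (1.4/3.55) × (19.4 − 11.19) = 14.428 kN/m³.
q_ult = q·N_q + 0.5·γ·B·N_γ·s_γ
     = 42.68 × 23.2 + 0.5 × 14.428 × 3.55 × 30.2 × 0.6
     = 990.18 + 464.04 = 1454.2 kPa.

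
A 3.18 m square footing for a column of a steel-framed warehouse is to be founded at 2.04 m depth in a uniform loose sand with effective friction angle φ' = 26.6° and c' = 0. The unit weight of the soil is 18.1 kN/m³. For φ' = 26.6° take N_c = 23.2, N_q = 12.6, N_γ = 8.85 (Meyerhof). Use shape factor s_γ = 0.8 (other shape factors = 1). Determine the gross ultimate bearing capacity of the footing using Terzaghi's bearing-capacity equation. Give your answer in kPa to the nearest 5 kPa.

q_ult ≈ 670 kPa

Overburden at base level: q = 18.1 × 2.04 = 36.924 kPa.
Surcharge term q·N_q = 36.924 × 12.6 = 465.24 kPa; self-weight term 0.5·γ·B·N_γ·s_γ = 0.5 × 18.1 × 3.18 × 8.85 × 0.8 = 203.76 kPa.
q_ult = 465.24 + 203.76 = 669 kPa.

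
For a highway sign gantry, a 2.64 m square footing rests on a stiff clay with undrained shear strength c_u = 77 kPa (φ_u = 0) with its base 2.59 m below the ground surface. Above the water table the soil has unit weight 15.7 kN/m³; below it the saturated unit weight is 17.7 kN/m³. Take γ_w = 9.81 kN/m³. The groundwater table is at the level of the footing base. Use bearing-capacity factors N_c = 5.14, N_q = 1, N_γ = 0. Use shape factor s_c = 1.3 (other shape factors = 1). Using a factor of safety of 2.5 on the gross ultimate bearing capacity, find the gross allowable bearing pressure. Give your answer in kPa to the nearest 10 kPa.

Overburden at base level: q = 15.7 × 2.59 = 40.663 kPa.
Cohesion term c·N_c·s_c = 77 × 5.14 × 1.3 = 514.51 kPa; surcharge term q·N_q = 40.663 × 1 = 40.663 kPa.
q_ult = 514.51 + 40.663 = 555.18 kPa.
q_all = 555.18 / 2.5 = 222.07 kPa.

q_all ≈ 220 kPa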